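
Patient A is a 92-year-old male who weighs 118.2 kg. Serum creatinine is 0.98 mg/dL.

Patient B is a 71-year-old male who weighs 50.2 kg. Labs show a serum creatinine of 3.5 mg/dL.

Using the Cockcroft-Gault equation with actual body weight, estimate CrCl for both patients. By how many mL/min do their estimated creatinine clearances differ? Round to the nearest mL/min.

67 mL/min

Patient A: CrCl = (140 − 92) × 118.2 / (72 × 0.98) = 5673.6 / 70.56 ≈ 80.4 mL/min
Patient B: CrCl = (140 − 71) × 50.2 / (72 × 3.5) = 3463.8 / 252.00 ≈ 13.7 mL/min
|80.4 − 13.7| = 66.7 mL/min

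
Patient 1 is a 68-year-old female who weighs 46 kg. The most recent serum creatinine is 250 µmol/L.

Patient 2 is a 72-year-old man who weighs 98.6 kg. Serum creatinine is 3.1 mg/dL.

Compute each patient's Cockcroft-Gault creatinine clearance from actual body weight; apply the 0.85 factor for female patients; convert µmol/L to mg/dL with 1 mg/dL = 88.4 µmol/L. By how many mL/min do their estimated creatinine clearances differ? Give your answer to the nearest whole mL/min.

Patient 1: SCr = 250 / 88.4 = 2.828 mg/dL
Patient 1: CrCl = (140 − 68) × 46 / (72 × 2.828) × 0.85 = 3312.0 / 203.62 × 0.85 ≈ 13.8 mL/min
Patient 2: CrCl = (140 − 72) × 98.6 / (72 × 3.1) = 6704.8 / 223.20 ≈ 30.0 mL/min
|13.8 − 30.0| = 16.2 mL/min

16 mL/min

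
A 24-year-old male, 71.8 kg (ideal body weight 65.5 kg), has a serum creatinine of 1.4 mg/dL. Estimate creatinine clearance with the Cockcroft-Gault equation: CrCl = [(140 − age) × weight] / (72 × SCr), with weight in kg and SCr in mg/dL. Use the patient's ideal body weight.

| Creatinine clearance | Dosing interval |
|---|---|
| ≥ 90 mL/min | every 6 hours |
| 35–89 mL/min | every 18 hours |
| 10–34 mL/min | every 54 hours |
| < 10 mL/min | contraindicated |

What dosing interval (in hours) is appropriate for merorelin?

CrCl = (140 − 24) × 65.5 / (72 × 1.4) = 7598.0 / 100.80 ≈ 75.4 mL/min
CrCl ≈ 75 mL/min → bracket 35–89 mL/min → every 18 hours.

every 18 hours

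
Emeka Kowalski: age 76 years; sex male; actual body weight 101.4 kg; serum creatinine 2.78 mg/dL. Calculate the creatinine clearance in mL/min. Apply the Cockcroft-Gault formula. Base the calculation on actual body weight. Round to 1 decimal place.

32.4 mL/min

CrCl = (140 − 76) × 101.4 / (72 × 2.78) = 6489.6 / 200.16 ≈ 32.4 mL/min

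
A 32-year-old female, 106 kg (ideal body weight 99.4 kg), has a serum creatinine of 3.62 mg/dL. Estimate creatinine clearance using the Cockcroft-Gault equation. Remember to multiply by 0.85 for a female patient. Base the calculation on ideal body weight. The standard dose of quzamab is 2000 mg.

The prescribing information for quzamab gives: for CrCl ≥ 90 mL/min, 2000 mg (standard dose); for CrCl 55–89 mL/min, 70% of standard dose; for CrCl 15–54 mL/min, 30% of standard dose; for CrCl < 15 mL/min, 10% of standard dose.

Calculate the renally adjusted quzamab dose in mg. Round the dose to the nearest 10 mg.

600 mg

CrCl = (140 − 32) × 99.4 / (72 × 3.62) × 0.85 = 10735.2 / 260.64 × 0.85 ≈ 35.0 mL/min
CrCl ≈ 35 mL/min → bracket 15–54 mL/min.
30% of 2000 mg = 600 mg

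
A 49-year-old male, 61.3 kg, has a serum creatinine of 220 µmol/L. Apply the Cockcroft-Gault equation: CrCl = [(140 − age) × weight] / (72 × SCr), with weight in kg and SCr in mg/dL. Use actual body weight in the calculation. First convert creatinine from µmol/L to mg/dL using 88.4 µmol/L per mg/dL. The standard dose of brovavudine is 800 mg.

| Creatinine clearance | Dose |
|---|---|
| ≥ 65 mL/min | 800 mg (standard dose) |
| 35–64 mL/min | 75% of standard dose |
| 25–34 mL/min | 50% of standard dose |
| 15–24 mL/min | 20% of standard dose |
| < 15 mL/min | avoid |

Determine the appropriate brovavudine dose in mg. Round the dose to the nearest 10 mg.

400 mg

SCr = 220 / 88.4 = 2.489 mg/dL
CrCl = (140 − 49) × 61.3 / (72 × 2.489) = 5578.3 / 179.21 ≈ 31.1 mL/min
CrCl ≈ 31 mL/min → bracket 25–34 mL/min.
50% of 800 mg = 400 mg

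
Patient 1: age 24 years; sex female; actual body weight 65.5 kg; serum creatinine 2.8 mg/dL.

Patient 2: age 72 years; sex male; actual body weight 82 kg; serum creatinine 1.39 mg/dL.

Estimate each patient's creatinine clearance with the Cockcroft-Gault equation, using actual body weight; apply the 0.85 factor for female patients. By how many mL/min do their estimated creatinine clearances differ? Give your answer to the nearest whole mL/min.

Patient 1: CrCl = (140 − 24) × 65.5 / (72 × 2.8) × 0.85 = 7598.0 / 201.60 × 0.85 ≈ 32.0 mL/min
Patient 2: CrCl = (140 − 72) × 82 / (72 × 1.39) = 5576.0 / 100.08 ≈ 55.7 mL/min
|32.0 − 55.7| = 23.7 mL/min

24 mL/min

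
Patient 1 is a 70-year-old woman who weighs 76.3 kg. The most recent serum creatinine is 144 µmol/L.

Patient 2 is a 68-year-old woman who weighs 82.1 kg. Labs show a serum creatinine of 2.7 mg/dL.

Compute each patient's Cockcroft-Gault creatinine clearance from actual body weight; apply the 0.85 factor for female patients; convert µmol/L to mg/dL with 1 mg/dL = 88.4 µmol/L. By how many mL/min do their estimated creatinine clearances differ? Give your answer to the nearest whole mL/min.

13 mL/min

Patient 1: SCr = 144 / 88.4 = 1.629 mg/dL
Patient 1: CrCl = (140 − 70) × 76.3 / (72 × 1.629) × 0.85 = 5341.0 / 117.29 × 0.85 ≈ 38.7 mL/min
Patient 2: CrCl = (140 − 68) × 82.1 / (72 × 2.7) × 0.85 = 5911.2 / 194.40 × 0.85 ≈ 25.8 mL/min
|38.7 − 25.8| = 12.9 mL/min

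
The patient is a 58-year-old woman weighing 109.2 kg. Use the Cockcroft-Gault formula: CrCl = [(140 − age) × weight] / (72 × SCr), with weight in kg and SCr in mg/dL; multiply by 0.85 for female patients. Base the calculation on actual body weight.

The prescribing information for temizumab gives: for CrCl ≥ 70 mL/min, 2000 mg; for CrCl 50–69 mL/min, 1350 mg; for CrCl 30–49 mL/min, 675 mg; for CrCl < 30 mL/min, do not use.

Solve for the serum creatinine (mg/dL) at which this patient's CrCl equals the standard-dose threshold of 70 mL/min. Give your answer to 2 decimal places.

1.51 mg/dL

Standard dose requires CrCl ≥ 70 mL/min.
Set (140 − 58) × 109.2 × 0.85 / (72 × SCr) = 70
SCr = (140 − 58) × 109.2 × 0.85 / (72 × 70) = 1.510 mg/dL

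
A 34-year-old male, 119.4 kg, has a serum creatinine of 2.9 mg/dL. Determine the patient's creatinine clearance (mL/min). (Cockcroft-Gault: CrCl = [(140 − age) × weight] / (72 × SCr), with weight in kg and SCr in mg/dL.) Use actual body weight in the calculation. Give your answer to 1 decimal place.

CrCl = (140 − 34) × 119.4 / (72 × 2.9) = 12656.4 / 208.80 ≈ 60.6 mL/min

60.6 mL/min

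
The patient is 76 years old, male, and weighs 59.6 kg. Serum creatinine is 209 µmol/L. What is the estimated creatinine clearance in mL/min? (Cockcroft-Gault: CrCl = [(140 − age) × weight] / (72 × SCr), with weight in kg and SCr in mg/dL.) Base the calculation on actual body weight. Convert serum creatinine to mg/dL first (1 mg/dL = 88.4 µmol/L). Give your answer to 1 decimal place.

22.4 mL/min

SCr = 209 / 88.4 = 2.364 mg/dL
CrCl = (140 − 76) × 59.6 / (72 × 2.364) = 3814.4 / 170.21 ≈ 22.4 mL/min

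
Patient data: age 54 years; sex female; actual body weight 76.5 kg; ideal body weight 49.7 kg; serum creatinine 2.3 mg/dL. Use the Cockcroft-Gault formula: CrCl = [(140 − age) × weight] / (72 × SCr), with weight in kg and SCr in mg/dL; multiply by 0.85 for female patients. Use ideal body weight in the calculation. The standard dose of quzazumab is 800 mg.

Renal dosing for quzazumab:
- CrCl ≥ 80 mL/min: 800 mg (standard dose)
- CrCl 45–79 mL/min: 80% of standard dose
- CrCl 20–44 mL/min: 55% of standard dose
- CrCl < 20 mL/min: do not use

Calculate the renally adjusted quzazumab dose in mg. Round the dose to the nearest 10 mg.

440 mg

CrCl = (140 − 54) × 49.7 / (72 × 2.3) × 0.85 = 4274.2 / 165.60 × 0.85 ≈ 21.9 mL/min
CrCl ≈ 22 mL/min → bracket 20–44 mL/min.
55% of 800 mg = 440 mg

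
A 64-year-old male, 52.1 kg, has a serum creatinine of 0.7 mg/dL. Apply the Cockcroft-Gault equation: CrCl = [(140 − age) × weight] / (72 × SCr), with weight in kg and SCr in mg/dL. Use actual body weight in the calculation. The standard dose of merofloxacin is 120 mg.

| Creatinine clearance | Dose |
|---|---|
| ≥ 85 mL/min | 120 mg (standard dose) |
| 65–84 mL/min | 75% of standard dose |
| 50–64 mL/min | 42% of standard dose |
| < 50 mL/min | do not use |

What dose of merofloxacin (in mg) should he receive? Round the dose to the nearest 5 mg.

90 mg

CrCl = (140 − 64) × 52.1 / (72 × 0.7) = 3959.6 / 50.40 ≈ 78.6 mL/min
CrCl ≈ 79 mL/min → bracket 65–84 mL/min.
75% of 120 mg = 90 mg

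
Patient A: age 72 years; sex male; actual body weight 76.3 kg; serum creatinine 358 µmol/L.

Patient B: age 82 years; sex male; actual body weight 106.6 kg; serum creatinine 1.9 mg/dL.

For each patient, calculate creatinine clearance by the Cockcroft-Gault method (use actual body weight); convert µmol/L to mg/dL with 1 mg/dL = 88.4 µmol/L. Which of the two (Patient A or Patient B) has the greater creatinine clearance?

Patient B

Patient A: SCr = 358 / 88.4 = 4.05 mg/dL
Patient A: CrCl = (140 − 72) × 76.3 / (72 × 4.05) = 5188.4 / 291.60 ≈ 17.8 mL/min
Patient B: CrCl = (140 − 82) × 106.6 / (72 × 1.9) = 6182.8 / 136.80 ≈ 45.2 mL/min
17.8 vs 45.2 mL/min → Patient B is higher.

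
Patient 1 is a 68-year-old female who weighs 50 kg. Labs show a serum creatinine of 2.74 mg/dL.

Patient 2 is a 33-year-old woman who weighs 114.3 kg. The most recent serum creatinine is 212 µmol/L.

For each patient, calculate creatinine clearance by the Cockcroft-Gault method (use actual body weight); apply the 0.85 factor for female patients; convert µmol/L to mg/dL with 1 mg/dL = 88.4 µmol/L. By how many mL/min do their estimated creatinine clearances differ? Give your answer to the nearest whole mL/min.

45 mL/min

Patient 1: CrCl = (140 − 68) × 50 / (72 × 2.74) × 0.85 = 3600.0 / 197.28 × 0.85 ≈ 15.5 mL/min
Patient 2: SCr = 212 / 88.4 = 2.398 mg/dL
Patient 2: CrCl = (140 − 33) × 114.3 / (72 × 2.398) × 0.85 = 12230.1 / 172.66 × 0.85 ≈ 60.2 mL/min
|15.5 − 60.2| = 44.7 mL/min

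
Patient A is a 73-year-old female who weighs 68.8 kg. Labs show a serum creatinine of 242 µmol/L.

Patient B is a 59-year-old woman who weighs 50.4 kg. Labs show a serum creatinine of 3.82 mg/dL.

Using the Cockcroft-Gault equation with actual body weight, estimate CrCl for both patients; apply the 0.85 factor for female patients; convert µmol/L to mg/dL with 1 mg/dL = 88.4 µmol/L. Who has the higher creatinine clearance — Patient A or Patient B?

Patient A

Patient A: SCr = 242 / 88.4 = 2.738 mg/dL
Patient A: CrCl = (140 − 73) × 68.8 / (72 × 2.738) × 0.85 = 4609.6 / 197.14 × 0.85 ≈ 19.9 mL/min
Patient B: CrCl = (140 − 59) × 50.4 / (72 × 3.82) × 0.85 = 4082.4 / 275.04 × 0.85 ≈ 12.6 mL/min
19.9 vs 12.6 mL/min → Patient A is higher.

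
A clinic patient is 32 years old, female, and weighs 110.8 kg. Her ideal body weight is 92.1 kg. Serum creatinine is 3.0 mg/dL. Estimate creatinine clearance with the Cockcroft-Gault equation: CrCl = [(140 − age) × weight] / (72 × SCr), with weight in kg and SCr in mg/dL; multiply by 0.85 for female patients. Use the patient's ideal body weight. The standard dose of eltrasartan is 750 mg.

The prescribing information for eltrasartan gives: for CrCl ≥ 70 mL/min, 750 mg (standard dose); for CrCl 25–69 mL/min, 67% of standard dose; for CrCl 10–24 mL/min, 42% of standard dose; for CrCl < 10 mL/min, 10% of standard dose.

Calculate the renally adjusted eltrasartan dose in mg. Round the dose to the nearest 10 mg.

CrCl = (140 − 32) × 92.1 / (72 × 3) × 0.85 = 9946.8 / 216.00 × 0.85 ≈ 39.1 mL/min
CrCl ≈ 39 mL/min → bracket 25–69 mL/min.
67% of 750 mg = 502.5 mg → 500 mg

500 mg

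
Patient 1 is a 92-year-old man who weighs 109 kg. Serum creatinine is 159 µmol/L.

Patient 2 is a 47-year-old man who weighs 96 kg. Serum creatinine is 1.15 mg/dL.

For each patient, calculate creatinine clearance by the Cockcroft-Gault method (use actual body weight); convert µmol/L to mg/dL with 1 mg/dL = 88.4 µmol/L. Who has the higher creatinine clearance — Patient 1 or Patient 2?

Patient 2

Patient 1: SCr = 159 / 88.4 = 1.799 mg/dL
Patient 1: CrCl = (140 − 92) × 109 / (72 × 1.799) = 5232.0 / 129.53 ≈ 40.4 mL/min
Patient 2: CrCl = (140 − 47) × 96 / (72 × 1.15) = 8928.0 / 82.80 ≈ 107.8 mL/min
40.4 vs 107.8 mL/min → Patient 2 is higher.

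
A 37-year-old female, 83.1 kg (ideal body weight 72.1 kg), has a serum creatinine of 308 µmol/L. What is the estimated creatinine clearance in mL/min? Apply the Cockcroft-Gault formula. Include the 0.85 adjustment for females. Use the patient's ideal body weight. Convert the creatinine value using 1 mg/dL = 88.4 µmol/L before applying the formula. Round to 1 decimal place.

SCr = 308 / 88.4 = 3.484 mg/dL
CrCl = (140 − 37) × 72.1 / (72 × 3.484) × 0.85 = 7426.3 / 250.85 × 0.85 ≈ 25.2 mL/min

25.2 mL/min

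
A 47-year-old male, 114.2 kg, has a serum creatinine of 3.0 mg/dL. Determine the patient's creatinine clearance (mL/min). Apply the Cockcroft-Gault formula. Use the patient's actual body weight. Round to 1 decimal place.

CrCl = (140 − 47) × 114.2 / (72 × 3) = 10620.6 / 216.00 ≈ 49.2 mL/min

49.2 mL/min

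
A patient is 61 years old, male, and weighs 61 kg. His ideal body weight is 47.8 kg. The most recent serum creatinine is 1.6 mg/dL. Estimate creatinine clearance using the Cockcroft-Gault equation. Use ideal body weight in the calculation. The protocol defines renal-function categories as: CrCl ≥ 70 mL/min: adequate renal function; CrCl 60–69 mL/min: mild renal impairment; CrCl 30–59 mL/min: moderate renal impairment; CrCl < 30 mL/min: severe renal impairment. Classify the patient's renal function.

CrCl = (140 − 61) × 47.8 / (72 × 1.6) = 3776.2 / 115.20 ≈ 32.8 mL/min
33 mL/min falls in the 'moderate renal impairment' range.

moderate renal impairment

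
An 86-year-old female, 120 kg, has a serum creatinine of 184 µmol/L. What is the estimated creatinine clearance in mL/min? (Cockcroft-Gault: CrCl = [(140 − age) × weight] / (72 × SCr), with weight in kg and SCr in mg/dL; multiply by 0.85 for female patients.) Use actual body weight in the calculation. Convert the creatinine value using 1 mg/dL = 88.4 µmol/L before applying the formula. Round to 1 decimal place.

36.8 mL/min

SCr = 184 / 88.4 = 2.081 mg/dL
CrCl = (140 − 86) × 120 / (72 × 2.081) × 0.85 = 6480.0 / 149.83 × 0.85 ≈ 36.8 mL/min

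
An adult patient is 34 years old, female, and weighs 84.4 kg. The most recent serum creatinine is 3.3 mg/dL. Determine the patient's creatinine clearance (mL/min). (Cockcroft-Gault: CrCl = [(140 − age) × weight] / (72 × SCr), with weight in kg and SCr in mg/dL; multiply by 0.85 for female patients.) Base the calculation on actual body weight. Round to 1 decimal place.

32.0 mL/min

CrCl = (140 − 34) × 84.4 / (72 × 3.3) × 0.85 = 8946.4 / 237.60 × 0.85 ≈ 32.0 mL/min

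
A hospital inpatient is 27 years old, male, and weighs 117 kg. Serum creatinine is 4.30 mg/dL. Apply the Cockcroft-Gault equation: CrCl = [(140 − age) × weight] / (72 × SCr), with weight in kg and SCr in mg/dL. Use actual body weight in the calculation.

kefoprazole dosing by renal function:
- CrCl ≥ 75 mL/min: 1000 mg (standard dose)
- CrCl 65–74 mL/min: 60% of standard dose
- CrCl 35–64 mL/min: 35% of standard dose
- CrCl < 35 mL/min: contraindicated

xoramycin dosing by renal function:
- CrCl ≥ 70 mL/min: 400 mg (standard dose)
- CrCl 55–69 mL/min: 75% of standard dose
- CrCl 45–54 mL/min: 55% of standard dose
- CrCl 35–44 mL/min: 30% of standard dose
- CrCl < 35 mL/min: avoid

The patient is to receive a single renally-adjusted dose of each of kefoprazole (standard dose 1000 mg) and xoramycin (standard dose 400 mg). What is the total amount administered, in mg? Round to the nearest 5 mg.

470 mg

CrCl = (140 − 27) × 117 / (72 × 4.3) = 13221.0 / 309.60 ≈ 42.7 mL/min
CrCl ≈ 43 mL/min.
kefoprazole: 35–64 mL/min → 35% of 1000 mg = 350 mg.
xoramycin: 35–44 mL/min → 30% of 400 mg = 120 mg.
Total = 350 + 120 = 470 mg.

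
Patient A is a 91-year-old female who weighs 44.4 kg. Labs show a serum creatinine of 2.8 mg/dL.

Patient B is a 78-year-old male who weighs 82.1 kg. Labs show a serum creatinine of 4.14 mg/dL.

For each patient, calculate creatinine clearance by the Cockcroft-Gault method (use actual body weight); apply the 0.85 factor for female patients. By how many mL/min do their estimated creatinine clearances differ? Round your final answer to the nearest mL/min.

Patient A: CrCl = (140 − 91) × 44.4 / (72 × 2.8) × 0.85 = 2175.6 / 201.60 × 0.85 ≈ 9.2 mL/min
Patient B: CrCl = (140 − 78) × 82.1 / (72 × 4.14) = 5090.2 / 298.08 ≈ 17.1 mL/min
|9.2 − 17.1| = 7.9 mL/min

8 mL/min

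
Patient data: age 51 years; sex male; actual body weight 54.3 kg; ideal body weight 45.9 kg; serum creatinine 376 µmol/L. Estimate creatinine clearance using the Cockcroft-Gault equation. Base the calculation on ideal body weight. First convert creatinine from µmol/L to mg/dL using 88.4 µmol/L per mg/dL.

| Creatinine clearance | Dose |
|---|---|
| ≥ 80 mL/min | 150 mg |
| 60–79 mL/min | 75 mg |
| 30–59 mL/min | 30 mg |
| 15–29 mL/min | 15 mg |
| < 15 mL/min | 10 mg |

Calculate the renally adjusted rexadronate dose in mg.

10 mg

SCr = 376 / 88.4 = 4.253 mg/dL
CrCl = (140 − 51) × 45.9 / (72 × 4.253) = 4085.1 / 306.22 ≈ 13.3 mL/min
CrCl ≈ 13 mL/min → bracket < 15 mL/min.
Dose for this bracket: 10 mg.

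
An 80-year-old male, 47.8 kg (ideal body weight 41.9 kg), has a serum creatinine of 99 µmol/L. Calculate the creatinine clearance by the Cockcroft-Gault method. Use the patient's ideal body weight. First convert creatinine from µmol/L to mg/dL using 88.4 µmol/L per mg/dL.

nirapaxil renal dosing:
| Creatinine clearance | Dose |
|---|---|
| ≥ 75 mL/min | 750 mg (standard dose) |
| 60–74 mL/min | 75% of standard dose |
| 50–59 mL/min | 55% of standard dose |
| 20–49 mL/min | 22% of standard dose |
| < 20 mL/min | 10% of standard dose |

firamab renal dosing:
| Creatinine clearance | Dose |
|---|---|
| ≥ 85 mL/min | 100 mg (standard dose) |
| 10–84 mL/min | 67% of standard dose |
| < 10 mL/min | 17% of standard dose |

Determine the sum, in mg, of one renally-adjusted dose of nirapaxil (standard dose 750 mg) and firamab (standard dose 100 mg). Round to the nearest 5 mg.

230 mg

SCr = 99 / 88.4 = 1.12 mg/dL
CrCl = (140 − 80) × 41.9 / (72 × 1.12) = 2514.0 / 80.64 ≈ 31.2 mL/min
CrCl ≈ 31 mL/min.
nirapaxil: 20–49 mL/min → 22% of 750 mg = 165 mg.
firamab: 10–84 mL/min → 67% of 100 mg = 67 mg.
Total = 165 + 67 = 232 mg.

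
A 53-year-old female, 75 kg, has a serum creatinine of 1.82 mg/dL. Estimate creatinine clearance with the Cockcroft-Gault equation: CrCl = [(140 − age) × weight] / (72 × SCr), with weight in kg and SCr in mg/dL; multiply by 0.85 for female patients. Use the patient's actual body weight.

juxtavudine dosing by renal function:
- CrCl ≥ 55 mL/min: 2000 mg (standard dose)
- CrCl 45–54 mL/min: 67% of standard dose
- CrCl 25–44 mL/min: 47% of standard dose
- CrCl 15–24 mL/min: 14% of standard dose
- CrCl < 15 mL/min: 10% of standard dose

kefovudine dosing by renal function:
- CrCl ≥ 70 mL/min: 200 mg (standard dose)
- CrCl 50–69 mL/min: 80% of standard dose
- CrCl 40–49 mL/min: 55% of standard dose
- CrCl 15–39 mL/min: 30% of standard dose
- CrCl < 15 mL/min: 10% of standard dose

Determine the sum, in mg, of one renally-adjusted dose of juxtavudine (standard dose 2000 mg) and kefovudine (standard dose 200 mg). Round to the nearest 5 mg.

CrCl = (140 − 53) × 75 / (72 × 1.82) × 0.85 = 6525.0 / 131.04 × 0.85 ≈ 42.3 mL/min
CrCl ≈ 42 mL/min.
juxtavudine: 25–44 mL/min → 47% of 2000 mg = 940 mg.
kefovudine: 40–49 mL/min → 55% of 200 mg = 110 mg.
Total = 940 + 110 = 1050 mg.

1050 mg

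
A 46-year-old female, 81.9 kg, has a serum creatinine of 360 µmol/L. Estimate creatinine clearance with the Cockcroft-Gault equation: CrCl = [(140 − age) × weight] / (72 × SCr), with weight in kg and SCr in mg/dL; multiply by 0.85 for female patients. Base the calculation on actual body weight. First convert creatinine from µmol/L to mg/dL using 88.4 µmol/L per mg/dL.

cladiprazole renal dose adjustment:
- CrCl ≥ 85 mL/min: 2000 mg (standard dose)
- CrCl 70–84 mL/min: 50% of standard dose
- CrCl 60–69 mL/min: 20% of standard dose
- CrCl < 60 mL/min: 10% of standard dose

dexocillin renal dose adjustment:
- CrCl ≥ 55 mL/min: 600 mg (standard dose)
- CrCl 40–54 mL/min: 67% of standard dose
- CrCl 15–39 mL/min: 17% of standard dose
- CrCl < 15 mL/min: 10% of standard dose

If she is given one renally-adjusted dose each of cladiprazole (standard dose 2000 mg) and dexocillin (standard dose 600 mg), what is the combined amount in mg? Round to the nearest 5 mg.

SCr = 360 / 88.4 = 4.072 mg/dL
CrCl = (140 − 46) × 81.9 / (72 × 4.072) × 0.85 = 7698.6 / 293.18 × 0.85 ≈ 22.3 mL/min
CrCl ≈ 22 mL/min.
cladiprazole: < 60 mL/min → 10% of 2000 mg = 200 mg.
dexocillin: 15–39 mL/min → 17% of 600 mg = 102 mg.
Total = 200 + 102 = 302 mg.

300 mg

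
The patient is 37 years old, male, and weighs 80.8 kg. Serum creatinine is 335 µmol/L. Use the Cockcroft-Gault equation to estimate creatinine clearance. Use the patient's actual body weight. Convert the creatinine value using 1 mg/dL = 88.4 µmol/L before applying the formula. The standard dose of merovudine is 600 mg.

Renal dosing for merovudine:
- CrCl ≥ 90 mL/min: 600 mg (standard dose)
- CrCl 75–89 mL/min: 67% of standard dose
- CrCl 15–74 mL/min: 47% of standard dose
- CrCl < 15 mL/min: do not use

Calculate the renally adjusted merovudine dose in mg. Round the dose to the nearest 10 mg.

280 mg

SCr = 335 / 88.4 = 3.79 mg/dL
CrCl = (140 − 37) × 80.8 / (72 × 3.79) = 8322.4 / 272.88 ≈ 30.5 mL/min
CrCl ≈ 31 mL/min → bracket 15–74 mL/min.
47% of 600 mg = 282 mg → 280 mg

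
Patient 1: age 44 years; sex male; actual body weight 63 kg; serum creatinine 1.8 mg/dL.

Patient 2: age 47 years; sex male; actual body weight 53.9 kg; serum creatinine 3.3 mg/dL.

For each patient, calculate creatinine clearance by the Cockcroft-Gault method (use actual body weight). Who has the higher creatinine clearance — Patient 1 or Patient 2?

Patient 1

Patient 1: CrCl = (140 − 44) × 63 / (72 × 1.8) = 6048.0 / 129.60 ≈ 46.7 mL/min
Patient 2: CrCl = (140 − 47) × 53.9 / (72 × 3.3) = 5012.7 / 237.60 ≈ 21.1 mL/min
46.7 vs 21.1 mL/min → Patient 1 is higher.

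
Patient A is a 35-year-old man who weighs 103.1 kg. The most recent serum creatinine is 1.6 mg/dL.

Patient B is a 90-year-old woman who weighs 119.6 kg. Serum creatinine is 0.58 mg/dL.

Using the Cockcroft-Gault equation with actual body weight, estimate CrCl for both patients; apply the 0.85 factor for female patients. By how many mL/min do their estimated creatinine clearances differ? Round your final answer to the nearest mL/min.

Patient A: CrCl = (140 − 35) × 103.1 / (72 × 1.6) = 10825.5 / 115.20 ≈ 94.0 mL/min
Patient B: CrCl = (140 − 90) × 119.6 / (72 × 0.58) × 0.85 = 5980.0 / 41.76 × 0.85 ≈ 121.7 mL/min
|94.0 − 121.7| = 27.7 mL/min

28 mL/min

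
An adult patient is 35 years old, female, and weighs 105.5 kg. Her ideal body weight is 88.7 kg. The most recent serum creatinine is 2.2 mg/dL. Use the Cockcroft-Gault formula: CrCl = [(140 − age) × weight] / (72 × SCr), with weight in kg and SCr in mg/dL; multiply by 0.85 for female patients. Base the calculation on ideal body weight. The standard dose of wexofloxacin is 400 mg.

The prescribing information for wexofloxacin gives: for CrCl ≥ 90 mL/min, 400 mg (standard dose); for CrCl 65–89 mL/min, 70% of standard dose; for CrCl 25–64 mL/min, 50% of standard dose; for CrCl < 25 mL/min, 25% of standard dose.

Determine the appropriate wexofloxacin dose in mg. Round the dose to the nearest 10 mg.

200 mg

CrCl = (140 − 35) × 88.7 / (72 × 2.2) × 0.85 = 9313.5 / 158.40 × 0.85 ≈ 50.0 mL/min
CrCl ≈ 50 mL/min → bracket 25–64 mL/min.
50% of 400 mg = 200 mg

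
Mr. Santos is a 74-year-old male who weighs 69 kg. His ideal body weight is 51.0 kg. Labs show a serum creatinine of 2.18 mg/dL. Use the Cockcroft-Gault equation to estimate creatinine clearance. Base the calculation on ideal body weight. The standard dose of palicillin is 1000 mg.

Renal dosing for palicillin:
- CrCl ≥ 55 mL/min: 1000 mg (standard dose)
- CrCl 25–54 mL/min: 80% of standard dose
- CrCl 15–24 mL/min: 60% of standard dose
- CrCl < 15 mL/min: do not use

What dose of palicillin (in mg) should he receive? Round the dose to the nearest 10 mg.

CrCl = (140 − 74) × 51 / (72 × 2.18) = 3366.0 / 156.96 ≈ 21.4 mL/min
CrCl ≈ 21 mL/min → bracket 15–24 mL/min.
60% of 1000 mg = 600 mg

600 mg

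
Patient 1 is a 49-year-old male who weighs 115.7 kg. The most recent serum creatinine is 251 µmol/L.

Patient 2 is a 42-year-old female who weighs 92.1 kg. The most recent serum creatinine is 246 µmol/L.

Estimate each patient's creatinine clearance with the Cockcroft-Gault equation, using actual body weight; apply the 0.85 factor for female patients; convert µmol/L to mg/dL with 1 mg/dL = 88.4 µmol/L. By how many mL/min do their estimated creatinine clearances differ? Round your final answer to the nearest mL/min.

Patient 1: SCr = 251 / 88.4 = 2.839 mg/dL
Patient 1: CrCl = (140 − 49) × 115.7 / (72 × 2.839) = 10528.7 / 204.41 ≈ 51.5 mL/min
Patient 2: SCr = 246 / 88.4 = 2.783 mg/dL
Patient 2: CrCl = (140 − 42) × 92.1 / (72 × 2.783) × 0.85 = 9025.8 / 200.38 × 0.85 ≈ 38.3 mL/min
|51.5 − 38.3| = 13.2 mL/min

13 mL/min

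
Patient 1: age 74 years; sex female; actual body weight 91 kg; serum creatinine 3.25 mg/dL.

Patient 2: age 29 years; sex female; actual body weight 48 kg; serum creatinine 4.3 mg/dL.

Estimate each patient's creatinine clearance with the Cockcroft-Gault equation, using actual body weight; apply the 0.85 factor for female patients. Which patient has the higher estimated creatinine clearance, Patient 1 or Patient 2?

Patient 1: CrCl = (140 − 74) × 91 / (72 × 3.25) × 0.85 = 6006.0 / 234.00 × 0.85 ≈ 21.8 mL/min
Patient 2: CrCl = (140 − 29) × 48 / (72 × 4.3) × 0.85 = 5328.0 / 309.60 × 0.85 ≈ 14.6 mL/min
21.8 vs 14.6 mL/min → Patient 1 is higher.

Patient 1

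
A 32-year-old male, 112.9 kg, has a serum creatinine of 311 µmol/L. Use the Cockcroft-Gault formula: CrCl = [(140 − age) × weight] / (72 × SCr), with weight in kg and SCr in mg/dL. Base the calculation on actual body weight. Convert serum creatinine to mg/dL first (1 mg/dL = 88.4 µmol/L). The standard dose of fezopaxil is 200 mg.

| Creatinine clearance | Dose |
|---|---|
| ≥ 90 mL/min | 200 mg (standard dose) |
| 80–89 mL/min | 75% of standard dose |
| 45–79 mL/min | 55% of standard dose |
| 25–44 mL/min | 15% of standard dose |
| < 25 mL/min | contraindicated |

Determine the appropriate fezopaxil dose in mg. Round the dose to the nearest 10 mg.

110 mg

SCr = 311 / 88.4 = 3.518 mg/dL
CrCl = (140 − 32) × 112.9 / (72 × 3.518) = 12193.2 / 253.30 ≈ 48.1 mL/min
CrCl ≈ 48 mL/min → bracket 45–79 mL/min.
55% of 200 mg = 110 mg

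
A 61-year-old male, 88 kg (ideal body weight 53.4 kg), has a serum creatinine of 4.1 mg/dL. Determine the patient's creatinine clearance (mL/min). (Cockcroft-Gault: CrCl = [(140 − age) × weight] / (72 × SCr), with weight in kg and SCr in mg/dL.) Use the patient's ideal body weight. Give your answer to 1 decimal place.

CrCl = (140 − 61) × 53.4 / (72 × 4.1) = 4218.6 / 295.20 ≈ 14.3 mL/min

14.3 mL/min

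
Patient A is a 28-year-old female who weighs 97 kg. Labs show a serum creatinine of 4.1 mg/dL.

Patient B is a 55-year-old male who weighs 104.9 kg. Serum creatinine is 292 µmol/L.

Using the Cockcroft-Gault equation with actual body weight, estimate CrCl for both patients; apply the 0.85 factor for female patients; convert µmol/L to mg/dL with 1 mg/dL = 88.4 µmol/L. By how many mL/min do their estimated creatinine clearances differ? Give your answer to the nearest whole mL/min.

6 mL/min

Patient A: CrCl = (140 − 28) × 97 / (72 × 4.1) × 0.85 = 10864.0 / 295.20 × 0.85 ≈ 31.3 mL/min
Patient B: SCr = 292 / 88.4 = 3.303 mg/dL
Patient B: CrCl = (140 − 55) × 104.9 / (72 × 3.303) = 8916.5 / 237.82 ≈ 37.5 mL/min
|31.3 − 37.5| = 6.2 mL/min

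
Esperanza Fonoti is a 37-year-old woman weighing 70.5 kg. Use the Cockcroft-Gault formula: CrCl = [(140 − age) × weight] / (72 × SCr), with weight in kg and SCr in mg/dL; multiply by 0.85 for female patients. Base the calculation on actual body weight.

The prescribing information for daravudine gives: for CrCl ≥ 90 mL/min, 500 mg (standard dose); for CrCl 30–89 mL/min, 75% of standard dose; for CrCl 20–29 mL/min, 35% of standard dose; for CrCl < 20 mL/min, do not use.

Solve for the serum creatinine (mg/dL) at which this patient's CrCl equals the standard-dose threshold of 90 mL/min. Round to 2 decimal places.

Standard dose requires CrCl ≥ 90 mL/min.
Set (140 − 37) × 70.5 × 0.85 / (72 × SCr) = 90
SCr = (140 − 37) × 70.5 × 0.85 / (72 × 90) = 0.953 mg/dL

0.95 mg/dL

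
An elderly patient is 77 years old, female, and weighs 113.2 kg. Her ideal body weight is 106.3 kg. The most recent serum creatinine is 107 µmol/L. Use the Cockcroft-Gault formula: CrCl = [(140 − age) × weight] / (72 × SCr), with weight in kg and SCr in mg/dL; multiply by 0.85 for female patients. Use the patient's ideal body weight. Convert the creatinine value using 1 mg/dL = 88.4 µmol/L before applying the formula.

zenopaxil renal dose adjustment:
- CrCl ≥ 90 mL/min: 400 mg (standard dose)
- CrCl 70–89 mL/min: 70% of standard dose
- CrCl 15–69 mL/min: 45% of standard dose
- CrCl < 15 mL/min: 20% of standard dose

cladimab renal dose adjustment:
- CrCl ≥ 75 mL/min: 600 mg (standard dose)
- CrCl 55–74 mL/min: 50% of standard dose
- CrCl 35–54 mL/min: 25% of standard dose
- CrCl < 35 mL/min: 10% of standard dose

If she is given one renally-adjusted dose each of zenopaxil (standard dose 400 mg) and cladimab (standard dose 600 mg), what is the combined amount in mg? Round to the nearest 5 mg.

SCr = 107 / 88.4 = 1.21 mg/dL
CrCl = (140 − 77) × 106.3 / (72 × 1.21) × 0.85 = 6696.9 / 87.12 × 0.85 ≈ 65.3 mL/min
CrCl ≈ 65 mL/min.
zenopaxil: 15–69 mL/min → 45% of 400 mg = 180 mg.
cladimab: 55–74 mL/min → 50% of 600 mg = 300 mg.
Total = 180 + 300 = 480 mg.

480 mg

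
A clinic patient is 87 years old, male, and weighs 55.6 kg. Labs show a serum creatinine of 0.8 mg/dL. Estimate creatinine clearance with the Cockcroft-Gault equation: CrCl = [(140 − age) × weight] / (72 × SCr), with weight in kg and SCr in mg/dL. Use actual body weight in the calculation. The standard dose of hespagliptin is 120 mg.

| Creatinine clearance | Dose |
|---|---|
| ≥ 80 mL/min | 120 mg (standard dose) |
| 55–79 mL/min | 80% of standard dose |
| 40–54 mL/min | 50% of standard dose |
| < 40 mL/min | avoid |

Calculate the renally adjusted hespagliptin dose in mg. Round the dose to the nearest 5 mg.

60 mg

CrCl = (140 − 87) × 55.6 / (72 × 0.8) = 2946.8 / 57.60 ≈ 51.2 mL/min
CrCl ≈ 51 mL/min → bracket 40–54 mL/min.
50% of 120 mg = 60 mg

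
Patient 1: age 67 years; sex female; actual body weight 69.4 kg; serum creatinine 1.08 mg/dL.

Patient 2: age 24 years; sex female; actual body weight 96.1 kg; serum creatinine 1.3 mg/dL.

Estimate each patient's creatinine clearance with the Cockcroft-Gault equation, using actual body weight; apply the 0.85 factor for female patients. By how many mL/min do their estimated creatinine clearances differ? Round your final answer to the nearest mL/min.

46 mL/min

Patient 1: CrCl = (140 − 67) × 69.4 / (72 × 1.08) × 0.85 = 5066.2 / 77.76 × 0.85 ≈ 55.4 mL/min
Patient 2: CrCl = (140 − 24) × 96.1 / (72 × 1.3) × 0.85 = 11147.6 / 93.60 × 0.85 ≈ 101.2 mL/min
|55.4 − 101.2| = 45.8 mL/min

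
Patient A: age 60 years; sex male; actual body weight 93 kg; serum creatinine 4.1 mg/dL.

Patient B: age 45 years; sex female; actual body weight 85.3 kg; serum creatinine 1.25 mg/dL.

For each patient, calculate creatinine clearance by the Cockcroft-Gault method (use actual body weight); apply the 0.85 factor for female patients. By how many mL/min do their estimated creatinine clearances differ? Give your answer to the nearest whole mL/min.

Patient A: CrCl = (140 − 60) × 93 / (72 × 4.1) = 7440.0 / 295.20 ≈ 25.2 mL/min
Patient B: CrCl = (140 − 45) × 85.3 / (72 × 1.25) × 0.85 = 8103.5 / 90.00 × 0.85 ≈ 76.5 mL/min
|25.2 − 76.5| = 51.3 mL/min

51 mL/min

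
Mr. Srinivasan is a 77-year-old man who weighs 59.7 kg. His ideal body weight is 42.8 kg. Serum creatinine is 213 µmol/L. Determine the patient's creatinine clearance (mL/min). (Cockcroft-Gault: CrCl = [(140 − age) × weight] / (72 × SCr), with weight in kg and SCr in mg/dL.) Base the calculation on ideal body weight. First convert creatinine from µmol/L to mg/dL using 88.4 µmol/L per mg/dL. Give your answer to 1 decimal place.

SCr = 213 / 88.4 = 2.41 mg/dL
CrCl = (140 − 77) × 42.8 / (72 × 2.41) = 2696.4 / 173.52 ≈ 15.5 mL/min

15.5 mL/min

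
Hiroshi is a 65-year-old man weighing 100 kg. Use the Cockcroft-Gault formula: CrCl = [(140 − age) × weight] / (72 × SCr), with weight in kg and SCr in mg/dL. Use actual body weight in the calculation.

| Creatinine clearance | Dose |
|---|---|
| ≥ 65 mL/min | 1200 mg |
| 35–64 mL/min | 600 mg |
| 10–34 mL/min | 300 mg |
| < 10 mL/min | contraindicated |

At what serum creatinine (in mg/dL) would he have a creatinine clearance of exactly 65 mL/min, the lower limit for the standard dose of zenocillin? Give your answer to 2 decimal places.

1.60 mg/dL

Standard dose requires CrCl ≥ 65 mL/min.
Set (140 − 65) × 100 / (72 × SCr) = 65
SCr = (140 − 65) × 100 / (72 × 65) = 1.603 mg/dL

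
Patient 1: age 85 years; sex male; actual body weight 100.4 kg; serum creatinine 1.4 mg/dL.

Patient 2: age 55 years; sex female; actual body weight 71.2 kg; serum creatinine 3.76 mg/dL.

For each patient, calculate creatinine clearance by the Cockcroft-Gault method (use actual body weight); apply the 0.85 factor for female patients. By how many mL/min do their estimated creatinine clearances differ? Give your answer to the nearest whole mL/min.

Patient 1: CrCl = (140 − 85) × 100.4 / (72 × 1.4) = 5522.0 / 100.80 ≈ 54.8 mL/min
Patient 2: CrCl = (140 − 55) × 71.2 / (72 × 3.76) × 0.85 = 6052.0 / 270.72 × 0.85 ≈ 19.0 mL/min
|54.8 − 19.0| = 35.8 mL/min

36 mL/min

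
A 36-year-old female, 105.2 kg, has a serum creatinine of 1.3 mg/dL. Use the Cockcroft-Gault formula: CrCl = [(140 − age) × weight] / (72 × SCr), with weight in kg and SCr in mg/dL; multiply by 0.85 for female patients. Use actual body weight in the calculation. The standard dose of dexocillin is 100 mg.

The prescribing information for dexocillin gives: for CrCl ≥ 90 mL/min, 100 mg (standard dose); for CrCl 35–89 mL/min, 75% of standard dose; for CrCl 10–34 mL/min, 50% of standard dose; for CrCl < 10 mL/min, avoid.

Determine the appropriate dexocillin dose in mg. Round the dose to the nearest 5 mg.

CrCl = (140 − 36) × 105.2 / (72 × 1.3) × 0.85 = 10940.8 / 93.60 × 0.85 ≈ 99.4 mL/min
CrCl ≈ 99 mL/min → bracket ≥ 90 mL/min.
100% of 100 mg = 100 mg

100 mg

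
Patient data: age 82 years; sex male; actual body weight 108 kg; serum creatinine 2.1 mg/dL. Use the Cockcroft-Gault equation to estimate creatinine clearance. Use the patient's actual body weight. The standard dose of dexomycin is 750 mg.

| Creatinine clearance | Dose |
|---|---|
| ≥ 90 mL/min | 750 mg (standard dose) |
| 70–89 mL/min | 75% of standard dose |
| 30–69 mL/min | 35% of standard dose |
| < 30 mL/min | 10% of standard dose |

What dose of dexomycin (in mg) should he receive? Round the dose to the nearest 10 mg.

CrCl = (140 − 82) × 108 / (72 × 2.1) = 6264.0 / 151.20 ≈ 41.4 mL/min
CrCl ≈ 41 mL/min → bracket 30–69 mL/min.
35% of 750 mg = 262.5 mg → 260 mg

260 mg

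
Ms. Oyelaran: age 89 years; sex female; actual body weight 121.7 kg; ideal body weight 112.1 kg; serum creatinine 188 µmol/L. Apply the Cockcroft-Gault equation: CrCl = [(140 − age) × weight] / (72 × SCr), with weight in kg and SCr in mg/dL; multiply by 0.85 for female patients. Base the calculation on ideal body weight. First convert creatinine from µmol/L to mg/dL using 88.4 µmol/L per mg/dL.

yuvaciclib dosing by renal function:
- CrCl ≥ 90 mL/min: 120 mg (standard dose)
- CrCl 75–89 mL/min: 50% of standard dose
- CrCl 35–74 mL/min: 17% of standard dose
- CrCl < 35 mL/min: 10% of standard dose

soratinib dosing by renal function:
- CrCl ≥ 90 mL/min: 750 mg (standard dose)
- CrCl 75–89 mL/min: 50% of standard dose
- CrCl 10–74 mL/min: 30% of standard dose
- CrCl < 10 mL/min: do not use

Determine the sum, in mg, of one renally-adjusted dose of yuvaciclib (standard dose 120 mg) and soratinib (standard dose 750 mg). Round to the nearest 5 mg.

SCr = 188 / 88.4 = 2.127 mg/dL
CrCl = (140 − 89) × 112.1 / (72 × 2.127) × 0.85 = 5717.1 / 153.14 × 0.85 ≈ 31.7 mL/min
CrCl ≈ 32 mL/min.
yuvaciclib: < 35 mL/min → 10% of 120 mg = 12 mg.
soratinib: 10–74 mL/min → 30% of 750 mg = 225 mg.
Total = 12 + 225 = 237 mg.

235 mg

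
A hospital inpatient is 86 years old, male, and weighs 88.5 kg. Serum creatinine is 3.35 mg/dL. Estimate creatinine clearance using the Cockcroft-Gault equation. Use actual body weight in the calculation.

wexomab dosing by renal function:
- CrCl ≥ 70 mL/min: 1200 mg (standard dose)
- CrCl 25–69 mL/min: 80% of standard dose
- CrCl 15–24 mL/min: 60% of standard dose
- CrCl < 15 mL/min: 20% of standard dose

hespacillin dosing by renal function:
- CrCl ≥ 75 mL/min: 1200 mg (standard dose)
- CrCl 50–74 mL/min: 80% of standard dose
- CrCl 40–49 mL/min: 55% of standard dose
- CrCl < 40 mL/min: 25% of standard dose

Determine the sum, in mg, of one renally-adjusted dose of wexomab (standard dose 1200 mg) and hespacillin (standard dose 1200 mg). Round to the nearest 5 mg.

CrCl = (140 − 86) × 88.5 / (72 × 3.35) = 4779.0 / 241.20 ≈ 19.8 mL/min
CrCl ≈ 20 mL/min.
wexomab: 15–24 mL/min → 60% of 1200 mg = 720 mg.
hespacillin: < 40 mL/min → 25% of 1200 mg = 300 mg.
Total = 720 + 300 = 1020 mg.

1020 mg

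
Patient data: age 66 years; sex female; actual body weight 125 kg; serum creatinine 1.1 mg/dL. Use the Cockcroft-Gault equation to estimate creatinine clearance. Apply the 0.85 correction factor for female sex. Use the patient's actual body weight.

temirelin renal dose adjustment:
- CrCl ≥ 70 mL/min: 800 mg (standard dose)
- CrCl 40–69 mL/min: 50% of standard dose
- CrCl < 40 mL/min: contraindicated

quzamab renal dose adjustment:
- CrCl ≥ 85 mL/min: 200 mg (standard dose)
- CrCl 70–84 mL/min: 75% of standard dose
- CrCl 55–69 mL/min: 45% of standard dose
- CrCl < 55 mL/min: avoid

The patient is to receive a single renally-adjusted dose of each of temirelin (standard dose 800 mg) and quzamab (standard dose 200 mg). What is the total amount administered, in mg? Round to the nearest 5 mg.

1000 mg

CrCl = (140 − 66) × 125 / (72 × 1.1) × 0.85 = 9250.0 / 79.20 × 0.85 ≈ 99.3 mL/min
CrCl ≈ 99 mL/min.
temirelin: ≥ 70 mL/min → 100% of 800 mg = 800 mg.
quzamab: ≥ 85 mL/min → 100% of 200 mg = 200 mg.
Total = 800 + 200 = 1000 mg.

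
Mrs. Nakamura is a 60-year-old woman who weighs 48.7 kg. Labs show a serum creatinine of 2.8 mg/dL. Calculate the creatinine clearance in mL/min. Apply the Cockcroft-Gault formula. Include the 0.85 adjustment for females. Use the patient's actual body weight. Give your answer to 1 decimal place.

16.4 mL/min

CrCl = (140 − 60) × 48.7 / (72 × 2.8) × 0.85 = 3896.0 / 201.60 × 0.85 ≈ 16.4 mL/min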